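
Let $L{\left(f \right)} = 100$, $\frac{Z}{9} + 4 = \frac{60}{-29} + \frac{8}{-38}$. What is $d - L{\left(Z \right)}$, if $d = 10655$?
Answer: $10555$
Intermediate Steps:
$Z = - \frac{31140}{551}$ ($Z = -36 + 9 \left(\frac{60}{-29} + \frac{8}{-38}\right) = -36 + 9 \left(60 \left(- \frac{1}{29}\right) + 8 \left(- \frac{1}{38}\right)\right) = -36 + 9 \left(- \frac{60}{29} - \frac{4}{19}\right) = -36 + 9 \left(- \frac{1256}{551}\right) = -36 - \frac{11304}{551} = - \frac{31140}{551} \approx -56.515$)
$d - L{\left(Z \right)} = 10655 - 100 = 10555$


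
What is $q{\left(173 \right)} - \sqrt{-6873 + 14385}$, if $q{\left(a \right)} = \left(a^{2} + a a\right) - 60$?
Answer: $59798 - 2 \sqrt{1878} \approx 59711.0$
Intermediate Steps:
$q{\left(a \right)} = -60 + 2 a^{2}$ ($q{\left(a \right)} = \left(a^{2} + a^{2}\right) - 60 = 2 a^{2} - 60 = -60 + 2 a^{2}$)
$q{\left(173 \right)} - \sqrt{-6873 + 14385} = \left(-60 + 2 \cdot 173^{2}\right) - \sqrt{-6873 + 14385} = \left(-60 + 2 \cdot 29929\right) - \sqrt{7512} = \left(-60 + 59858\right) - 2 \sqrt{1878} = 59798 - 2 \sqrt{1878}$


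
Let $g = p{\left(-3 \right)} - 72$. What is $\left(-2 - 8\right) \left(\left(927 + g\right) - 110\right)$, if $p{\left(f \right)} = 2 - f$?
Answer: $-7500$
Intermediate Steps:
$g = -67$ ($g = \left(2 - -3\right) - 72 = \left(2 + 3\right) - 72 = 5 - 72 = -67$)
$\left(-2 - 8\right) \left(\left(927 + g\right) - 110\right) = \left(-2 - 8\right) \left(\left(927 - 67\right) - 110\right) = - 10 \left(860 - 110\right) = \left(-10\right) 750 = -7500$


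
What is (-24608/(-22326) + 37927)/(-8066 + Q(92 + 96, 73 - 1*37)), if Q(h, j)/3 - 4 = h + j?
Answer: -423391405/82405266 ≈ -5.1379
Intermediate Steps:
Q(h, j) = 12 + 3*h + 3*j (Q(h, j) = 12 + 3*(h + j) = 12 + (3*h + 3*j) = 12 + 3*h + 3*j)
(-24608/(-22326) + 37927)/(-8066 + Q(92 + 96, 73 - 1*37)) = (-24608/(-22326) + 37927)/(-8066 + (12 + 3*(92 + 96) + 3*(73 - 1*37))) = (-24608*(-1/22326) + 37927)/(-8066 + (12 + 3*188 + 3*(73 - 37))) = (12304/11163 + 37927)/(-8066 + (12 + 564 + 3*36)) = 423391405/(11163*(-8066 + (12 + 564 + 108))) = 423391405/(11163*(-8066 + 684)) = (423391405/11163)/(-7382) = (423391405/11163)*(-1/7382) = -423391405/82405266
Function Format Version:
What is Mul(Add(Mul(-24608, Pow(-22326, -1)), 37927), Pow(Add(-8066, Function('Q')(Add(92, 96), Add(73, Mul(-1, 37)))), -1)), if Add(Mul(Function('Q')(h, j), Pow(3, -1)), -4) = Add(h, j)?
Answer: Rational(-423391405, 82405266) ≈ -5.1379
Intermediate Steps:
Function('Q')(h, j) = Add(12, Mul(3, h), Mul(3, j)) (Function('Q')(h, j) = Add(12, Mul(3, Add(h, j))) = Add(12, Add(Mul(3, h), Mul(3, j))) = Add(12, Mul(3, h), Mul(3, j)))
Mul(Add(Mul(-24608, Pow(-22326, -1)), 37927), Pow(Add(-8066, Function('Q')(Add(92, 96), Add(73, Mul(-1, 37)))), -1)) = Mul(Add(Mul(-24608, Pow(-22326, -1)), 37927), Pow(Add(-8066, Add(12, Mul(3, Add(92, 96)), Mul(3, Add(73, Mul(-1, 37))))), -1)) = Mul(Add(Mul(-24608, Rational(-1, 22326)), 37927), Pow(Add(-8066, Add(12, Mul(3, 188), Mul(3, Add(73, -37)))), -1)) = Mul(Add(Rational(12304, 11163), 37927), Pow(Add(-8066, Add(12, 564, Mul(3, 36))), -1)) = Mul(Rational(423391405, 11163), Pow(Add(-8066, Add(12, 564, 108)), -1)) = Mul(Rational(423391405, 11163), Pow(Add(-8066, 684), -1)) = Mul(Rational(423391405, 11163), Pow(-7382, -1)) = Mul(Rational(423391405, 11163), Rational(-1, 7382)) = Rational(-423391405, 82405266)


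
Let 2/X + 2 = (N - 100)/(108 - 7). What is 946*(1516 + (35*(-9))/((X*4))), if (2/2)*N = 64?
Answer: 307425877/202 ≈ 1.5219e+6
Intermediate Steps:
N = 64
X = -101/119 (X = 2/(-2 + (64 - 100)/(108 - 7)) = 2/(-2 - 36/101) = 2/(-238/101) = 2*(-101/238) = -101/119 ≈ -0.84874)
946*(1516 + (35*(-9))/((X*4))) = 946*(1516 + (35*(-9))/((-101/119*4))) = 946*(1516 - 315/(-404/119)) = 946*(1516 - 315*(-119/404)) = 946*(1516 + 37485/404) = 946*(649949/404) = 307425877/202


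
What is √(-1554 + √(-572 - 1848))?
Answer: √(-1554 + 22*I*√5) ≈ 0.6239 + 39.426*I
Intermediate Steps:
√(-1554 + √(-572 - 1848)) = √(-1554 + √(-2420)) = √(-1554 + 22*I*√5)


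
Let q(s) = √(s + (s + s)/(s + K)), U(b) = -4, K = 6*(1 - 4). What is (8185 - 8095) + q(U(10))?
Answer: 90 + 2*I*√110/11 ≈ 90.0 + 1.9069*I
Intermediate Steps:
K = -18 (K = 6*(-3) = -18)
q(s) = √(s + 2*s/(-18 + s)) (q(s) = √(s + (s + s)/(s - 18)) = √(s + (2*s)/(-18 + s)) = √(s + 2*s/(-18 + s)))
(8185 - 8095) + q(U(10)) = (8185 - 8095) + √(-4*(-16 - 4)/(-18 - 4)) = 90 + √(-4*(-20)/(-22)) = 90 + √(-4*(-1/22)*(-20)) = 90 + √(-40/11) = 90 + 2*I*√110/11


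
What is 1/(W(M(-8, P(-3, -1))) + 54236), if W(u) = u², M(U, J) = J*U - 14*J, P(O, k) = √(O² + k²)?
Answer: 1/59076 ≈ 1.6927e-5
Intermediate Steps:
M(U, J) = -14*J + J*U
1/(W(M(-8, P(-3, -1))) + 54236) = 1/((√((-3)² + (-1)²)*(-14 - 8))² + 54236) = 1/((√(9 + 1)*(-22))² + 54236) = 1/((√10*(-22))² + 54236) = 1/((-22*√10)² + 54236) = 1/(4840 + 54236) = 1/59076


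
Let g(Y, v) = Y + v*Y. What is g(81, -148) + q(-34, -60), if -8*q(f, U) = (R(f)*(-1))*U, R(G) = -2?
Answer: -11892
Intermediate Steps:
q(f, U) = -U/4 (q(f, U) = -(-2*(-1))*U/8 = -U/4)
g(Y, v) = Y + Y*v
g(81, -148) + q(-34, -60) = 81*(1 - 148) - ¼*(-60) = 81*(-147) + 15 = -11907 + 15 = -11892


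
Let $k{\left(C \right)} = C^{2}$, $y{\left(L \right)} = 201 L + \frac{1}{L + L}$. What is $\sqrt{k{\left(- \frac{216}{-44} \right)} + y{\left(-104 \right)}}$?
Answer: $\frac{i \sqrt{6831571045}}{572} \approx 144.5 i$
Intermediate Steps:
$y{\left(L \right)} = \frac{1}{2 L} + 201 L$ ($y{\left(L \right)} = 201 L + \frac{1}{2 L} = \frac{1}{2 L} + 201 L$)
$\sqrt{k{\left(- \frac{216}{-44} \right)} + y{\left(-104 \right)}} = \sqrt{\left(- \frac{216}{-44}\right)^{2} + \left(\frac{1}{2 \left(-104\right)} + 201 \left(-104\right)\right)} = \sqrt{\left(\left(-216\right) \left(- \frac{1}{44}\right)\right)^{2} + \left(\frac{1}{2} \left(- \frac{1}{104}\right) - 20904\right)} = \sqrt{\left(\frac{54}{11}\right)^{2} - \frac{4348033}{208}} = \sqrt{\frac{2916}{121} - \frac{4348033}{208}} = \sqrt{- \frac{525505465}{25168}} = \frac{i \sqrt{6831571045}}{572}$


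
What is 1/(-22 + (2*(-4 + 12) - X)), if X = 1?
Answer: -⅐ ≈ -0.14286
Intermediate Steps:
1/(-22 + (2*(-4 + 12) - X)) = 1/(-22 + (2*(-4 + 12) - 1*1)) = 1/(-22 + (2*8 - 1)) = 1/(-22 + (16 - 1)) = 1/(-22 + 15) = 1/(-7) = -⅐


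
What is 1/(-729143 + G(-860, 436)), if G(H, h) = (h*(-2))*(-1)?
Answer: -1/728271 ≈ -1.3731e-6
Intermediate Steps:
G(H, h) = 2*h (G(H, h) = -2*h*(-1) = 2*h)
1/(-729143 + G(-860, 436)) = 1/(-729143 + 2*436) = 1/(-729143 + 872) = 1/(-728271) = -1/728271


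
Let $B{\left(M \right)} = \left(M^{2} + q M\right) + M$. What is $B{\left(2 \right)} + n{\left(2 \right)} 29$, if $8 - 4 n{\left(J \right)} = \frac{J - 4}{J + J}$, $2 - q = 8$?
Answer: $\frac{445}{8} \approx 55.625$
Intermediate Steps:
$q = -6$ ($q = 2 - 8 = -6$)
$B{\left(M \right)} = M^{2} - 5 M$ ($B{\left(M \right)} = \left(M^{2} - 6 M\right) + M = M^{2} - 5 M$)
$n{\left(J \right)} = 2 - \frac{-4 + J}{8 J}$ ($n{\left(J \right)} = 2 - \frac{\left(J - 4\right) \frac{1}{J + J}}{4} = 2 - \frac{\left(-4 + J\right) \frac{1}{2 J}}{4} = 2 - \frac{\frac{1}{2} \frac{1}{J} \left(-4 + J\right)}{4} = 2 - \frac{-4 + J}{8 J}$)
$B{\left(2 \right)} + n{\left(2 \right)} 29 = 2 \left(-5 + 2\right) + \frac{4 + 15 \cdot 2}{8 \cdot 2} \cdot 29 = 2 \left(-3\right) + \frac{1}{8} \cdot \frac{1}{2} \left(4 + 30\right) 29 = -6 + \frac{1}{8} \cdot \frac{1}{2} \cdot 34 \cdot 29 = -6 + \frac{17}{8} \cdot 29 = -6 + \frac{493}{8} = \frac{445}{8}$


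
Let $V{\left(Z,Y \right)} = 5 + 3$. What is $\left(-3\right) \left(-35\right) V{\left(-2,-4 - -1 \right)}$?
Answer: $840$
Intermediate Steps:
$V{\left(Z,Y \right)} = 8$
$\left(-3\right) \left(-35\right) V{\left(-2,-4 - -1 \right)} = \left(-3\right) \left(-35\right) 8 = 105 \cdot 8 = 840$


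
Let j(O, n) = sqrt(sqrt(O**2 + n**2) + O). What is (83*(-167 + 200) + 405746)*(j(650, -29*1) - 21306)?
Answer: -8703181410 + 408485*sqrt(650 + sqrt(423341)) ≈ -8.6885e+9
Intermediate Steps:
j(O, n) = sqrt(O + sqrt(O**2 + n**2))
(83*(-167 + 200) + 405746)*(j(650, -29*1) - 21306) = (83*(-167 + 200) + 405746)*(sqrt(650 + sqrt(650**2 + (-29*1)**2)) - 21306) = (83*33 + 405746)*(sqrt(650 + sqrt(422500 + (-29)**2)) - 21306) = (2739 + 405746)*(sqrt(650 + sqrt(422500 + 841)) - 21306) = 408485*(sqrt(650 + sqrt(423341)) - 21306) = 408485*(-21306 + sqrt(650 + sqrt(423341))) = -8703181410 + 408485*sqrt(650 + sqrt(423341))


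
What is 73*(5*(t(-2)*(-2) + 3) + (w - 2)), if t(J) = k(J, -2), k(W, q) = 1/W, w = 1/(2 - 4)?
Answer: 2555/2 ≈ 1277.5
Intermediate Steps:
w = -½ (w = 1/(-2) = -½ ≈ -0.50000)
t(J) = 1/J
73*(5*(t(-2)*(-2) + 3) + (w - 2)) = 73*(5*(-2/(-2) + 3) + (-½ - 2)) = 73*(5*(-½*(-2) + 3) - 5/2) = 73*(5*(1 + 3) - 5/2) = 73*(5*4 - 5/2) = 73*(20 - 5/2) = 73*(35/2) = 2555/2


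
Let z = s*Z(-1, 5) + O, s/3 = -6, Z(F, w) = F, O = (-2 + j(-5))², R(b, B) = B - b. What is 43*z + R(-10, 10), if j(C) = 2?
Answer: 794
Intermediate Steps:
O = 0 (O = (-2 + 2)² = 0² = 0)
s = -18 (s = 3*(-6) = -18)
z = 18 (z = -18*(-1) + 0 = 18 + 0 = 18)
43*z + R(-10, 10) = 43*18 + (10 - 1*(-10)) = 774 + (10 + 10) = 774 + 20 = 794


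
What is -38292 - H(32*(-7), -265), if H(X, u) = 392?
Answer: -38684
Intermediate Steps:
-38292 - H(32*(-7), -265) = -38292 - 1*392 = -38292 - 392 = -38684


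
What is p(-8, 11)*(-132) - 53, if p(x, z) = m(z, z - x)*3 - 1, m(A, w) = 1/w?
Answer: 1105/19 ≈ 58.158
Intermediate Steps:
p(x, z) = -1 + 3/(z - x) (p(x, z) = 3/(z - x) - 1 = -1 + 3/(z - x))
p(-8, 11)*(-132) - 53 = ((-3 + 11 - 1*(-8))/(-8 - 1*11))*(-132) - 53 = ((-3 + 11 + 8)/(-8 - 11))*(-132) - 53 = (16/(-19))*(-132) - 53 = -1/19*16*(-132) - 53 = -16/19*(-132) - 53 = 2112/19 - 53 = 1105/19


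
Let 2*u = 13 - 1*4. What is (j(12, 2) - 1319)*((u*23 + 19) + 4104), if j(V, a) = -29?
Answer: -5697322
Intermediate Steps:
u = 9/2 (u = (13 - 1*4)/2 = (13 - 4)/2 = (½)*9 = 9/2 ≈ 4.5000)
(j(12, 2) - 1319)*((u*23 + 19) + 4104) = (-29 - 1319)*(((9/2)*23 + 19) + 4104) = -1348*((207/2 + 19) + 4104) = -1348*(245/2 + 4104) = -1348*8453/2 = -5697322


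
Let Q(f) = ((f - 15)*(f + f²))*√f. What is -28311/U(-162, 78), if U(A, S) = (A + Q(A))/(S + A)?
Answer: -132118/1184011195131 + 3764966646*I*√2/131556799459 ≈ -1.1159e-7 + 0.040473*I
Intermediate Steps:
Q(f) = √f*(-15 + f)*(f + f²) (Q(f) = ((-15 + f)*(f + f²))*√f = √f*(-15 + f)*(f + f²))
U(A, S) = (A + A^(3/2)*(-15 + A² - 14*A))/(A + S) (U(A, S) = (A + A^(3/2)*(-15 + A² - 14*A))/(S + A) = (A + A^(3/2)*(-15 + A² - 14*A))/(A + S))
-28311/U(-162, 78) = -28311*(-162 + 78)/(-162 + (-162)^(3/2)*(-15 + (-162)² - 14*(-162))) = -28311*(-84/(-162 + (-1458*I*√2)*(-15 + 26244 + 2268))) = -28311*(-84/(-162 - 1458*I*√2*28497)) = -28311*(-84/(-162 - 41548626*I*√2)) = -28311/(27/14 + 989253*I*√2/2)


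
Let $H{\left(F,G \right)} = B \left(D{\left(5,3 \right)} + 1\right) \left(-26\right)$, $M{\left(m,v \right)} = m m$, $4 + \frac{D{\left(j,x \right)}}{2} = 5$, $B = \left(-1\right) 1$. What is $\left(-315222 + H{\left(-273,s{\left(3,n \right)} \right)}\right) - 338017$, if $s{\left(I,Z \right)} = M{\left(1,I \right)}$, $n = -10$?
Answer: $-653161$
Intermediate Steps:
$B = -1$
$D{\left(j,x \right)} = 2$ ($D{\left(j,x \right)} = -8 + 2 \cdot 5 = -8 + 10 = 2$)
$M{\left(m,v \right)} = m^{2}$
$s{\left(I,Z \right)} = 1$ ($s{\left(I,Z \right)} = 1^{2} = 1$)
$H{\left(F,G \right)} = 78$ ($H{\left(F,G \right)} = - (2 + 1) \left(-26\right) = \left(-1\right) 3 \left(-26\right) = \left(-3\right) \left(-26\right) = 78$)
$\left(-315222 + H{\left(-273,s{\left(3,n \right)} \right)}\right) - 338017 = \left(-315222 + 78\right) - 338017 = -315144 - 338017 = -653161$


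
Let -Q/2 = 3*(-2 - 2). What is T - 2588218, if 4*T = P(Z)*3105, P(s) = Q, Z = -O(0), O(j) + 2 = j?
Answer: -2569588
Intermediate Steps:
O(j) = -2 + j
Z = 2 (Z = -(-2 + 0) = -1*(-2) = 2)
Q = 24 (Q = -6*(-2 - 2) = -6*(-4) = -2*(-12) = 24)
P(s) = 24
T = 18630 (T = (24*3105)/4 = (¼)*74520 = 18630)
T - 2588218 = 18630 - 2588218 = -2569588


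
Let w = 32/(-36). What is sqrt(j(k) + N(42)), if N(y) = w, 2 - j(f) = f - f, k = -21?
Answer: sqrt(10)/3 ≈ 1.0541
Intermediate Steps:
j(f) = 2 (j(f) = 2 - (f - f) = 2 - 1*0 = 2 + 0 = 2)
w = -8/9 (w = 32*(-1/36) = -8/9 ≈ -0.88889)
N(y) = -8/9
sqrt(j(k) + N(42)) = sqrt(2 - 8/9) = sqrt(10/9) = sqrt(10)/3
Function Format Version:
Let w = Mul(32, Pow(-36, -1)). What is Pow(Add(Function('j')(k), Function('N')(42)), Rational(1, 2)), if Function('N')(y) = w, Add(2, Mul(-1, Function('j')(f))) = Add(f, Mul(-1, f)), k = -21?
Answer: Mul(Rational(1, 3), Pow(10, Rational(1, 2))) ≈ 1.0541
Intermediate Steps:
Function('j')(f) = 2 (Function('j')(f) = Add(2, Mul(-1, Add(f, Mul(-1, f)))) = Add(2, Mul(-1, 0)) = Add(2, 0) = 2)
w = Rational(-8, 9) (w = Mul(32, Rational(-1, 36)) = Rational(-8, 9) ≈ -0.88889)
Function('N')(y) = Rational(-8, 9)
Pow(Add(Function('j')(k), Function('N')(42)), Rational(1, 2)) = Pow(Add(2, Rational(-8, 9)), Rational(1, 2)) = Pow(Rational(10, 9), Rational(1, 2)) = Mul(Rational(1, 3), Pow(10, Rational(1, 2)))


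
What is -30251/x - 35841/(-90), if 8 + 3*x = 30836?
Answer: 60929921/154140 ≈ 395.29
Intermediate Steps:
x = 10276 (x = -8/3 + (⅓)*30836 = -8/3 + 30836/3 = 10276)
-30251/x - 35841/(-90) = -30251/10276 - 35841/(-90) = -30251*1/10276 - 35841*(-1/90) = -30251/10276 + 11947/30 = 60929921/154140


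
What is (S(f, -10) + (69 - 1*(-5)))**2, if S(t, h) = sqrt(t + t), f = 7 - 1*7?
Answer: 5476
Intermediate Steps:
f = 0 (f = 7 - 7 = 0)
S(t, h) = sqrt(2)*sqrt(t) (S(t, h) = sqrt(2*t) = sqrt(2)*sqrt(t))
(S(f, -10) + (69 - 1*(-5)))**2 = (sqrt(2)*sqrt(0) + (69 - 1*(-5)))**2 = (sqrt(2)*0 + (69 + 5))**2 = (0 + 74)**2 = 74**2 = 5476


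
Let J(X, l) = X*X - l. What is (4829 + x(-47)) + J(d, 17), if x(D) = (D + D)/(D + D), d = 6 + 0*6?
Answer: 4849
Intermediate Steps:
d = 6 (d = 6 + 0 = 6)
J(X, l) = X² - l
x(D) = 1 (x(D) = (2*D)/((2*D)) = (2*D)*(1/(2*D)) = 1)
(4829 + x(-47)) + J(d, 17) = (4829 + 1) + (6² - 1*17) = 4830 + (36 - 17) = 4830 + 19 = 4849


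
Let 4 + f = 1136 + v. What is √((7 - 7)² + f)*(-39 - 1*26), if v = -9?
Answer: -65*√1123 ≈ -2178.2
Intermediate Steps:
f = 1123 (f = -4 + (1136 - 9) = -4 + 1127 = 1123)
√((7 - 7)² + f)*(-39 - 1*26) = √((7 - 7)² + 1123)*(-39 - 1*26) = √(0² + 1123)*(-39 - 26) = √(0 + 1123)*(-65) = √1123*(-65) = -65*√1123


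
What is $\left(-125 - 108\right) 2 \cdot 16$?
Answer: $-7456$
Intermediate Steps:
$\left(-125 - 108\right) 2 \cdot 16 = \left(-233\right) 32 = -7456$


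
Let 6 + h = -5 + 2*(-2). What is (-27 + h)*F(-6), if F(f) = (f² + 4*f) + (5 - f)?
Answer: -966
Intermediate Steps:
h = -15 (h = -6 + (-5 + 2*(-2)) = -6 + (-5 - 4) = -6 - 9 = -15)
F(f) = 5 + f² + 3*f
(-27 + h)*F(-6) = (-27 - 15)*(5 + (-6)² + 3*(-6)) = -42*(5 + 36 - 18) = -42*23 = -966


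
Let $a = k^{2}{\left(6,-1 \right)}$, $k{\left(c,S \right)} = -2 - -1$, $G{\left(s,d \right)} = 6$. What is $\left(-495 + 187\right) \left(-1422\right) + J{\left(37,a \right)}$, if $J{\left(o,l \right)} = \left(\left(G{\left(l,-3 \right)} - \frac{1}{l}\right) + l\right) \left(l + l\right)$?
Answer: $437988$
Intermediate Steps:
$k{\left(c,S \right)} = -1$ ($k{\left(c,S \right)} = -2 + 1 = -1$)
$a = 1$ ($a = \left(-1\right)^{2} = 1$)
$J{\left(o,l \right)} = 2 l \left(6 + l - \frac{1}{l}\right)$ ($J{\left(o,l \right)} = \left(\left(6 - \frac{1}{l}\right) + l\right) \left(l + l\right) = \left(6 + l - \frac{1}{l}\right) 2 l = 2 l \left(6 + l - \frac{1}{l}\right)$)
$\left(-495 + 187\right) \left(-1422\right) + J{\left(37,a \right)} = \left(-495 + 187\right) \left(-1422\right) + \left(-2 + 2 \cdot 1^{2} + 12 \cdot 1\right) = \left(-308\right) \left(-1422\right) + \left(-2 + 2 \cdot 1 + 12\right) = 437976 + \left(-2 + 2 + 12\right) = 437976 + 12 = 437988$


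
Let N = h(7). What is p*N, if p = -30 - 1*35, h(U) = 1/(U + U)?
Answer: -65/14 ≈ -4.6429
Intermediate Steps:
h(U) = 1/(2*U)
p = -65 (p = -30 - 35 = -65)
N = 1/14 (N = (½)/7 = (½)*(⅐) = 1/14 ≈ 0.071429)
p*N = -65*1/14 = -65/14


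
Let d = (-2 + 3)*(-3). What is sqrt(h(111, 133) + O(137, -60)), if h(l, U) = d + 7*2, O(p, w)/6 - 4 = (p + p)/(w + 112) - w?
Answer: sqrt(72098)/13 ≈ 20.655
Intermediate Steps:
O(p, w) = 24 - 6*w + 12*p/(112 + w) (O(p, w) = 24 + 6*((p + p)/(w + 112) - w) = 24 + 6*((2*p)/(112 + w) - w) = 24 + 6*(2*p/(112 + w) - w) = 24 + 6*(-w + 2*p/(112 + w)) = 24 + (-6*w + 12*p/(112 + w)) = 24 - 6*w + 12*p/(112 + w))
d = -3 (d = 1*(-3) = -3)
h(l, U) = 11 (h(l, U) = -3 + 7*2 = -3 + 14 = 11)
sqrt(h(111, 133) + O(137, -60)) = sqrt(11 + 6*(448 - 1*(-60)**2 - 108*(-60) + 2*137)/(112 - 60)) = sqrt(11 + 6*(448 - 1*3600 + 6480 + 274)/52) = sqrt(11 + 6*(1/52)*(448 - 3600 + 6480 + 274)) = sqrt(11 + 6*(1/52)*3602) = sqrt(11 + 5403/13) = sqrt(5546/13) = sqrt(72098)/13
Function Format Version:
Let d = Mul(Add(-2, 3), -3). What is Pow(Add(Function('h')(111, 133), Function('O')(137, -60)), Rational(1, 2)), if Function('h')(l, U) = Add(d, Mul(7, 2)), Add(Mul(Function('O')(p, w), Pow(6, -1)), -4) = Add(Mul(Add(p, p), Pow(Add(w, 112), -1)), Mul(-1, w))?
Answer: Mul(Rational(1, 13), Pow(72098, Rational(1, 2))) ≈ 20.655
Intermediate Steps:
Function('O')(p, w) = Add(24, Mul(-6, w), Mul(12, p, Pow(Add(112, w), -1))) (Function('O')(p, w) = Add(24, Mul(6, Add(Mul(Add(p, p), Pow(Add(w, 112), -1)), Mul(-1, w)))) = Add(24, Mul(6, Add(Mul(Mul(2, p), Pow(Add(112, w), -1)), Mul(-1, w)))) = Add(24, Mul(6, Add(Mul(2, p, Pow(Add(112, w), -1)), Mul(-1, w)))) = Add(24, Mul(6, Add(Mul(-1, w), Mul(2, p, Pow(Add(112, w), -1))))) = Add(24, Add(Mul(-6, w), Mul(12, p, Pow(Add(112, w), -1)))) = Add(24, Mul(-6, w), Mul(12, p, Pow(Add(112, w), -1))))
d = -3 (d = Mul(1, -3) = -3)
Function('h')(l, U) = 11 (Function('h')(l, U) = Add(-3, Mul(7, 2)) = Add(-3, 14) = 11)
Pow(Add(Function('h')(111, 133), Function('O')(137, -60)), Rational(1, 2)) = Pow(Add(11, Mul(6, Pow(Add(112, -60), -1), Add(448, Mul(-1, Pow(-60, 2)), Mul(-108, -60), Mul(2, 137)))), Rational(1, 2)) = Pow(Add(11, Mul(6, Pow(52, -1), Add(448, Mul(-1, 3600), 6480, 274))), Rational(1, 2)) = Pow(Add(11, Mul(6, Rational(1, 52), Add(448, -3600, 6480, 274))), Rational(1, 2)) = Pow(Add(11, Mul(6, Rational(1, 52), 3602)), Rational(1, 2)) = Pow(Add(11, Rational(5403, 13)), Rational(1, 2)) = Pow(Rational(5546, 13), Rational(1, 2)) = Mul(Rational(1, 13), Pow(72098, Rational(1, 2)))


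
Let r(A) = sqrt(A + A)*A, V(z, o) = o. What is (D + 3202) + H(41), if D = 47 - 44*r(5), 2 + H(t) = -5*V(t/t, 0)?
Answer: 3247 - 220*sqrt(10) ≈ 2551.3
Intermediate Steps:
r(A) = sqrt(2)*A**(3/2) (r(A) = sqrt(2*A)*A = (sqrt(2)*sqrt(A))*A = sqrt(2)*A**(3/2))
H(t) = -2 (H(t) = -2 - 5*0 = -2 + 0 = -2)
D = 47 - 220*sqrt(10) (D = 47 - 44*sqrt(2)*5**(3/2) = 47 - 44*sqrt(2)*5*sqrt(5) = 47 - 220*sqrt(10) ≈ -648.70)
(D + 3202) + H(41) = ((47 - 220*sqrt(10)) + 3202) - 2 = (3249 - 220*sqrt(10)) - 2 = 3247 - 220*sqrt(10)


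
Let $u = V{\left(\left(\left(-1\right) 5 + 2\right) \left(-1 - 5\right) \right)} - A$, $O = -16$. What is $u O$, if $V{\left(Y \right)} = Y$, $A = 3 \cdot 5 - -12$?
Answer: $144$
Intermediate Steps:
$A = 27$ ($A = 15 + 12 = 27$)
$u = -9$ ($u = \left(\left(-1\right) 5 + 2\right) \left(-1 - 5\right) - 27 = \left(-5 + 2\right) \left(-6\right) - 27 = \left(-3\right) \left(-6\right) - 27 = 18 - 27 = -9$)
$u O = \left(-9\right) \left(-16\right) = 144$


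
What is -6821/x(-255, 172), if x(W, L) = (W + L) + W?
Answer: 6821/338 ≈ 20.180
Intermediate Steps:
x(W, L) = L + 2*W (x(W, L) = (L + W) + W = L + 2*W)
-6821/x(-255, 172) = -6821/(172 + 2*(-255)) = -6821/(172 - 510) = -6821/(-338) = -6821*(-1/338) = 6821/338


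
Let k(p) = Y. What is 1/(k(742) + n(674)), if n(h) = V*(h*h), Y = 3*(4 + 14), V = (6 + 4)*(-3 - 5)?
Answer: -1/36342026 ≈ -2.7516e-8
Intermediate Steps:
V = -80 (V = 10*(-8) = -80)
Y = 54 (Y = 3*18 = 54)
k(p) = 54
n(h) = -80*h² (n(h) = -80*h*h = -80*h²)
1/(k(742) + n(674)) = 1/(54 - 80*674²) = 1/(54 - 80*454276) = 1/(54 - 36342080) = 1/(-36342026) = -1/36342026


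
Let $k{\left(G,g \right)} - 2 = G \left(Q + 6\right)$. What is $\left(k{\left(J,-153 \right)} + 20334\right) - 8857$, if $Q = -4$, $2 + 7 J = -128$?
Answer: $\frac{80093}{7} \approx 11442.0$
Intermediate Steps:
$J = - \frac{130}{7}$ ($J = - \frac{2}{7} + \frac{1}{7} \left(-128\right) = - \frac{2}{7} - \frac{128}{7} = - \frac{130}{7} \approx -18.571$)
$k{\left(G,g \right)} = 2 + 2 G$ ($k{\left(G,g \right)} = 2 + G \left(-4 + 6\right) = 2 + G 2 = 2 + 2 G$)
$\left(k{\left(J,-153 \right)} + 20334\right) - 8857 = \left(\left(2 + 2 \left(- \frac{130}{7}\right)\right) + 20334\right) - 8857 = \left(\left(2 - \frac{260}{7}\right) + 20334\right) - 8857 = \left(- \frac{246}{7} + 20334\right) - 8857 = \frac{142092}{7} - 8857 = \frac{80093}{7}$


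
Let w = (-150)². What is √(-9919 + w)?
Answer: √12581 ≈ 112.17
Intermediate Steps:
w = 22500
√(-9919 + w) = √(-9919 + 22500) = √12581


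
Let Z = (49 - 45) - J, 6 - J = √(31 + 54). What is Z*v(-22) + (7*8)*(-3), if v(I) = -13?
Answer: -142 - 13*√85 ≈ -261.85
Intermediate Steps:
J = 6 - √85 (J = 6 - √(31 + 54) = 6 - √85 ≈ -3.2195)
Z = -2 + √85 (Z = (49 - 45) - (6 - √85) = 4 + (-6 + √85) = -2 + √85 ≈ 7.2195)
Z*v(-22) + (7*8)*(-3) = (-2 + √85)*(-13) + (7*8)*(-3) = (26 - 13*√85) + 56*(-3) = (26 - 13*√85) - 168 = -142 - 13*√85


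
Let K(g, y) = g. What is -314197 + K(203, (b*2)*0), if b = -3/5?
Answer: -313994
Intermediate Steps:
b = -⅗ (b = -3*⅕ = -⅗ ≈ -0.60000)
-314197 + K(203, (b*2)*0) = -314197 + 203 = -313994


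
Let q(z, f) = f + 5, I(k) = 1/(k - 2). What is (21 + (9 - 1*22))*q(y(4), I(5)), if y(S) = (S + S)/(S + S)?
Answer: 128/3 ≈ 42.667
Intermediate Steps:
I(k) = 1/(-2 + k)
y(S) = 1 (y(S) = (2*S)/((2*S)) = (2*S)*(1/(2*S)) = 1)
q(z, f) = 5 + f
(21 + (9 - 1*22))*q(y(4), I(5)) = (21 + (9 - 1*22))*(5 + 1/(-2 + 5)) = (21 + (9 - 22))*(5 + 1/3) = (21 - 13)*(5 + ⅓) = 8*(16/3) = 128/3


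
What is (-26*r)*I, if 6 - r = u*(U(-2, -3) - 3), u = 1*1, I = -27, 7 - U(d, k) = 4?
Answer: 4212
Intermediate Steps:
U(d, k) = 3 (U(d, k) = 7 - 1*4 = 7 - 4 = 3)
u = 1
r = 6 (r = 6 - (3 - 3) = 6 - 0 = 6 - 1*0 = 6 + 0 = 6)
(-26*r)*I = -26*6*(-27) = -156*(-27) = 4212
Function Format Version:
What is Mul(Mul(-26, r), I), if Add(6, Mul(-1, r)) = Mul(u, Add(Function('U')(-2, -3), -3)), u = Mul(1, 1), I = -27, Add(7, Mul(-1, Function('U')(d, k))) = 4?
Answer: 4212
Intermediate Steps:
Function('U')(d, k) = 3 (Function('U')(d, k) = Add(7, Mul(-1, 4)) = Add(7, -4) = 3)
u = 1
r = 6 (r = Add(6, Mul(-1, Mul(1, Add(3, -3)))) = Add(6, Mul(-1, Mul(1, 0))) = Add(6, Mul(-1, 0)) = Add(6, 0) = 6)
Mul(Mul(-26, r), I) = Mul(Mul(-26, 6), -27) = Mul(-156, -27) = 4212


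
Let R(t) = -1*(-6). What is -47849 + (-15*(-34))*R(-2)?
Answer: -44789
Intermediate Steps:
R(t) = 6
-47849 + (-15*(-34))*R(-2) = -47849 - 15*(-34)*6 = -47849 + 510*6 = -47849 + 3060 = -44789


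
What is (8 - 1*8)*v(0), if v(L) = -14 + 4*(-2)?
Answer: 0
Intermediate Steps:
v(L) = -22 (v(L) = -14 - 8 = -22)
(8 - 1*8)*v(0) = (8 - 1*8)*(-22) = (8 - 8)*(-22) = 0*(-22) = 0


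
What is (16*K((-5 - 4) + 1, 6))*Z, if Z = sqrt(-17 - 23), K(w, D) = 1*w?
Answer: -256*I*sqrt(10) ≈ -809.54*I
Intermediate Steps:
K(w, D) = w
Z = 2*I*sqrt(10) (Z = sqrt(-40) = 2*I*sqrt(10) ≈ 6.3246*I)
(16*K((-5 - 4) + 1, 6))*Z = (16*((-5 - 4) + 1))*(2*I*sqrt(10)) = (16*(-9 + 1))*(2*I*sqrt(10)) = (16*(-8))*(2*I*sqrt(10)) = -256*I*sqrt(10)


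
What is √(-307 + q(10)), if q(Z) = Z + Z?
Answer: I*√287 ≈ 16.941*I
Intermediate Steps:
q(Z) = 2*Z
√(-307 + q(10)) = √(-307 + 2*10) = √(-307 + 20) = √(-287) = I*√287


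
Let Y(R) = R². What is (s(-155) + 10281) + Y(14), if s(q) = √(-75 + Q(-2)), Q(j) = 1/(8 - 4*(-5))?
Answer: 10477 + I*√14693/14 ≈ 10477.0 + 8.6582*I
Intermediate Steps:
Q(j) = 1/28 (Q(j) = 1/(8 + 20) = 1/28)
s(q) = I*√14693/14 (s(q) = √(-75 + 1/28) = √(-2099/28) = I*√14693/14)
(s(-155) + 10281) + Y(14) = (I*√14693/14 + 10281) + 14² = (10281 + I*√14693/14) + 196 = 10477 + I*√14693/14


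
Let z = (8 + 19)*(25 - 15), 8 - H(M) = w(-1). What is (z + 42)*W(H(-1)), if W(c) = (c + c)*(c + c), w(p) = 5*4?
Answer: 179712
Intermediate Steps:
w(p) = 20
H(M) = -12 (H(M) = 8 - 1*20 = 8 - 20 = -12)
W(c) = 4*c**2 (W(c) = (2*c)*(2*c) = 4*c**2)
z = 270 (z = 27*10 = 270)
(z + 42)*W(H(-1)) = (270 + 42)*(4*(-12)**2) = 312*(4*144) = 312*576 = 179712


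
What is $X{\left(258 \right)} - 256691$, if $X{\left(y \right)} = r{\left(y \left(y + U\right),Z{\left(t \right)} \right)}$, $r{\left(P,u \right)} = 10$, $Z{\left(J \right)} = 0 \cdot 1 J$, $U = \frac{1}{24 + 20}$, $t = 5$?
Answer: $-256681$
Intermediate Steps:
$U = \frac{1}{44} \approx 0.022727$
$Z{\left(J \right)} = 0$ ($Z{\left(J \right)} = 0 J = 0$)
$X{\left(y \right)} = 10$
$X{\left(258 \right)} - 256691 = 10 - 256691 = -256681$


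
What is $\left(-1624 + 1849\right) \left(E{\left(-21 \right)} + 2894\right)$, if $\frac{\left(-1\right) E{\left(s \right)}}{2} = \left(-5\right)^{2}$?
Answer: $639900$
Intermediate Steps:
$E{\left(s \right)} = -50$ ($E{\left(s \right)} = - 2 \left(-5\right)^{2} = \left(-2\right) 25 = -50$)
$\left(-1624 + 1849\right) \left(E{\left(-21 \right)} + 2894\right) = \left(-1624 + 1849\right) \left(-50 + 2894\right) = 225 \cdot 2844 = 639900$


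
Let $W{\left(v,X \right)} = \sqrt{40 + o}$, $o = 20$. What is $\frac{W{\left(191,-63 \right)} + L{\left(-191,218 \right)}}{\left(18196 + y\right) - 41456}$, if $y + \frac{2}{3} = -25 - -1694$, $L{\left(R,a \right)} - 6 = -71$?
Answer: $\frac{39}{12955} - \frac{6 \sqrt{15}}{64775} \approx 0.0026517$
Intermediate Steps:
$L{\left(R,a \right)} = -65$ ($L{\left(R,a \right)} = 6 - 71 = -65$)
$W{\left(v,X \right)} = 2 \sqrt{15}$ ($W{\left(v,X \right)} = \sqrt{40 + 20} = \sqrt{60} = 2 \sqrt{15}$)
$y = \frac{5005}{3}$ ($y = - \frac{2}{3} - -1669 = - \frac{2}{3} + \left(-25 + 1694\right) = - \frac{2}{3} + 1669 = \frac{5005}{3} \approx 1668.3$)
$\frac{W{\left(191,-63 \right)} + L{\left(-191,218 \right)}}{\left(18196 + y\right) - 41456} = \frac{2 \sqrt{15} - 65}{\left(18196 + \frac{5005}{3}\right) - 41456} = \frac{-65 + 2 \sqrt{15}}{\frac{59593}{3} - 41456} = \frac{-65 + 2 \sqrt{15}}{- \frac{64775}{3}} = \left(-65 + 2 \sqrt{15}\right) \left(- \frac{3}{64775}\right) = \frac{39}{12955} - \frac{6 \sqrt{15}}{64775}$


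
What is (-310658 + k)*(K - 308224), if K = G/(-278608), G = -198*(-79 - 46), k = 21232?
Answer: 564865468434893/6332 ≈ 8.9208e+10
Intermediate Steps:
G = 24750 (G = -198*(-125) = 24750)
K = -1125/12664 (K = 24750/(-278608) = 24750*(-1/278608) = -1125/12664 ≈ -0.088835)
(-310658 + k)*(K - 308224) = (-310658 + 21232)*(-1125/12664 - 308224) = -289426*(-3903349861/12664) = 564865468434893/6332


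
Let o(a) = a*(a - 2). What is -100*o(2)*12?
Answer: 0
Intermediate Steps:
o(a) = a*(-2 + a)
-100*o(2)*12 = -200*(-2 + 2)*12 = -200*0*12 = -100*0*12 = 0*12 = 0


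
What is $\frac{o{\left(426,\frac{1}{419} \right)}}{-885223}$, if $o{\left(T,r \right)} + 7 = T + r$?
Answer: $- \frac{175562}{370908437} \approx -0.00047333$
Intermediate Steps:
$o{\left(T,r \right)} = -7 + T + r$ ($o{\left(T,r \right)} = -7 + \left(T + r\right) = -7 + T + r$)
$\frac{o{\left(426,\frac{1}{419} \right)}}{-885223} = \frac{-7 + 426 + \frac{1}{419}}{-885223} = \left(-7 + 426 + \frac{1}{419}\right) \left(- \frac{1}{885223}\right) = \frac{175562}{419} \left(- \frac{1}{885223}\right) = - \frac{175562}{370908437}$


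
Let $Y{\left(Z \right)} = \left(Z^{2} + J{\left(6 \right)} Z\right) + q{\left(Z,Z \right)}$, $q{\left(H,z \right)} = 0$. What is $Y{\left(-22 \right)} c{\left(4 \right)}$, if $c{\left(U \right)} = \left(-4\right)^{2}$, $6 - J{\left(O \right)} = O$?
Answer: $7744$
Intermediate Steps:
$J{\left(O \right)} = 6 - O$
$Y{\left(Z \right)} = Z^{2}$ ($Y{\left(Z \right)} = \left(Z^{2} + \left(6 - 6\right) Z\right) + 0 = \left(Z^{2} + 0 Z\right) + 0 = \left(Z^{2} + 0\right) + 0 = Z^{2} + 0 = Z^{2}$)
$c{\left(U \right)} = 16$
$Y{\left(-22 \right)} c{\left(4 \right)} = \left(-22\right)^{2} \cdot 16 = 484 \cdot 16 = 7744$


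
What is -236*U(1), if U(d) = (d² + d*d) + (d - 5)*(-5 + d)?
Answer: -4248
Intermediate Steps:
U(d) = (-5 + d)² + 2*d² (U(d) = (d² + d²) + (-5 + d)*(-5 + d) = 2*d² + (-5 + d)² = (-5 + d)² + 2*d²)
-236*U(1) = -236*((-5 + 1)² + 2*1²) = -236*((-4)² + 2*1) = -236*(16 + 2) = -236*18 = -4248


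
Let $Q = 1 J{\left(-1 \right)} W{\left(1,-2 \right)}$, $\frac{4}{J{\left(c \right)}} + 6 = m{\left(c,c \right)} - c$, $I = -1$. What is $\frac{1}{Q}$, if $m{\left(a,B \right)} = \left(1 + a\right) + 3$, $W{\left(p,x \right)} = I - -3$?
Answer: $- \frac{1}{4} \approx -0.25$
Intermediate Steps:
$W{\left(p,x \right)} = 2$ ($W{\left(p,x \right)} = -1 - -3 = -1 + 3 = 2$)
$m{\left(a,B \right)} = 4 + a$
$J{\left(c \right)} = -2$ ($J{\left(c \right)} = \frac{4}{-6 + \left(\left(4 + c\right) - c\right)} = \frac{4}{-6 + 4} = \frac{4}{-2} = 4 \left(- \frac{1}{2}\right) = -2$)
$Q = -4$ ($Q = 1 \left(-2\right) 2 = \left(-2\right) 2 = -4$)
$\frac{1}{Q} = \frac{1}{-4} = - \frac{1}{4}$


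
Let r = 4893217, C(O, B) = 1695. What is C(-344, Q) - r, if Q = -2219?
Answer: -4891522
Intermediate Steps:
C(-344, Q) - r = 1695 - 1*4893217 = 1695 - 4893217 = -4891522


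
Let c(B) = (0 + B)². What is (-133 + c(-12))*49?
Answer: 539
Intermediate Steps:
c(B) = B²
(-133 + c(-12))*49 = (-133 + (-12)²)*49 = (-133 + 144)*49 = 11*49 = 539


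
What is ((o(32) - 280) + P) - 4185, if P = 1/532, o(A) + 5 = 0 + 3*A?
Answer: -2326967/532 ≈ -4374.0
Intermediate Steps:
o(A) = -5 + 3*A (o(A) = -5 + (0 + 3*A) = -5 + 3*A)
P = 1/532 ≈ 0.0018797
((o(32) - 280) + P) - 4185 = (((-5 + 3*32) - 280) + 1/532) - 4185 = (((-5 + 96) - 280) + 1/532) - 4185 = ((91 - 280) + 1/532) - 4185 = (-189 + 1/532) - 4185 = -100547/532 - 4185 = -2326967/532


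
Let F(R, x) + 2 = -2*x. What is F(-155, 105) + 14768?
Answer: 14556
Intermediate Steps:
F(R, x) = -2 - 2*x
F(-155, 105) + 14768 = (-2 - 2*105) + 14768 = (-2 - 210) + 14768 = -212 + 14768 = 14556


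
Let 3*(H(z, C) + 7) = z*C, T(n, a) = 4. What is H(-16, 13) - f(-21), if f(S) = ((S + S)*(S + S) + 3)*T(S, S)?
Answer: -21433/3 ≈ -7144.3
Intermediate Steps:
f(S) = 12 + 16*S² (f(S) = ((S + S)*(S + S) + 3)*4 = ((2*S)*(2*S) + 3)*4 = (4*S² + 3)*4 = (3 + 4*S²)*4 = 12 + 16*S²)
H(z, C) = -7 + C*z/3 (H(z, C) = -7 + (z*C)/3 = -7 + (C*z)/3 = -7 + C*z/3)
H(-16, 13) - f(-21) = (-7 + (⅓)*13*(-16)) - (12 + 16*(-21)²) = (-7 - 208/3) - (12 + 16*441) = -229/3 - (12 + 7056) = -229/3 - 1*7068 = -229/3 - 7068 = -21433/3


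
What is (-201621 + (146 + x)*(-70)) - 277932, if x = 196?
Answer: -503493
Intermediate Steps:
(-201621 + (146 + x)*(-70)) - 277932 = (-201621 + (146 + 196)*(-70)) - 277932 = (-201621 + 342*(-70)) - 277932 = (-201621 - 23940) - 277932 = -225561 - 277932 = -503493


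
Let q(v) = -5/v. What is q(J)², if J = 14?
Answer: 25/196 ≈ 0.12755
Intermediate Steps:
q(J)² = (-5/14)² = 25/196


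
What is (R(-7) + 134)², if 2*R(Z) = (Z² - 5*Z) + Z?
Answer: 119025/4 ≈ 29756.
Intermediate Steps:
R(Z) = Z²/2 - 2*Z (R(Z) = ((Z² - 5*Z) + Z)/2 = (Z² - 4*Z)/2 = Z²/2 - 2*Z)
(R(-7) + 134)² = ((½)*(-7)*(-4 - 7) + 134)² = ((½)*(-7)*(-11) + 134)² = (77/2 + 134)² = (345/2)² = 119025/4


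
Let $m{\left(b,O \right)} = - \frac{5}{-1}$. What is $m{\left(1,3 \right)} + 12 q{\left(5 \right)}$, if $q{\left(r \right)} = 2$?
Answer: $29$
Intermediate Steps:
$m{\left(b,O \right)} = 5$ ($m{\left(b,O \right)} = \left(-5\right) \left(-1\right) = 5$)
$m{\left(1,3 \right)} + 12 q{\left(5 \right)} = 5 + 12 \cdot 2 = 5 + 24 = 29$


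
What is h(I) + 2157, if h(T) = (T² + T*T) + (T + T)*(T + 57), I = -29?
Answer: 2215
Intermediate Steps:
h(T) = 2*T² + 2*T*(57 + T) (h(T) = (T² + T²) + (2*T)*(57 + T) = 2*T² + 2*T*(57 + T))
h(I) + 2157 = 2*(-29)*(57 + 2*(-29)) + 2157 = 2*(-29)*(57 - 58) + 2157 = 2*(-29)*(-1) + 2157 = 58 + 2157 = 2215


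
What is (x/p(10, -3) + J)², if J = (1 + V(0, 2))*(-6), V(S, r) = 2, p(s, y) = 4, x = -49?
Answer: 14641/16 ≈ 915.06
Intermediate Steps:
J = -18 (J = (1 + 2)*(-6) = 3*(-6) = -18)
(x/p(10, -3) + J)² = (-49/4 - 18)² = (-121/4)² = 14641/16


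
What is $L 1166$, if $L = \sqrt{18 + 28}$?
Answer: $1166 \sqrt{46} \approx 7908.2$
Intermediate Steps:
$L = \sqrt{46} \approx 6.7823$
$L 1166 = \sqrt{46} \cdot 1166 = 1166 \sqrt{46}$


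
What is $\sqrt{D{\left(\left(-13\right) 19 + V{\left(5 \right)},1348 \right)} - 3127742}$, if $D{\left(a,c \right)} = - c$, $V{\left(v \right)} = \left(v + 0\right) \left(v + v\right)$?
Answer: $i \sqrt{3129090} \approx 1768.9 i$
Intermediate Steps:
$V{\left(v \right)} = 2 v^{2}$ ($V{\left(v \right)} = v 2 v = 2 v^{2}$)
$\sqrt{D{\left(\left(-13\right) 19 + V{\left(5 \right)},1348 \right)} - 3127742} = \sqrt{\left(-1\right) 1348 - 3127742} = \sqrt{-1348 - 3127742} = \sqrt{-3129090} = i \sqrt{3129090}$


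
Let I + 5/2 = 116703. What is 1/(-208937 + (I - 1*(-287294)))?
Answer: 2/390115 ≈ 5.1267e-6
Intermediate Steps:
I = 233401/2 (I = -5/2 + 116703 = 233401/2 ≈ 1.1670e+5)
1/(-208937 + (I - 1*(-287294))) = 1/(-208937 + (233401/2 - 1*(-287294))) = 1/(-208937 + (233401/2 + 287294)) = 1/(-208937 + 807989/2) = 1/(390115/2) = 2/390115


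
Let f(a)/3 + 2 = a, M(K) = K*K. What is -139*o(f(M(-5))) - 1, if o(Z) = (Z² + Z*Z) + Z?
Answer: -1333150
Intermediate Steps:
M(K) = K²
f(a) = -6 + 3*a
o(Z) = Z + 2*Z² (o(Z) = (Z² + Z²) + Z = 2*Z² + Z = Z + 2*Z²)
-139*o(f(M(-5))) - 1 = -139*(-6 + 3*(-5)²)*(1 + 2*(-6 + 3*(-5)²)) - 1 = -139*(-6 + 3*25)*(1 + 2*(-6 + 3*25)) - 1 = -139*(-6 + 75)*(1 + 2*(-6 + 75)) - 1 = -9591*(1 + 2*69) - 1 = -9591*(1 + 138) - 1 = -9591*139 - 1 = -139*9591 - 1 = -1333149 - 1 = -1333150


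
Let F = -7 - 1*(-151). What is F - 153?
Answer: -9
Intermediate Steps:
F = 144 (F = -7 + 151 = 144)
F - 153 = 144 - 153 = -9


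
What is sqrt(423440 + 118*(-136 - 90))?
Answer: 2*sqrt(99193) ≈ 629.90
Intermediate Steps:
sqrt(423440 + 118*(-136 - 90)) = sqrt(423440 + 118*(-226)) = sqrt(423440 - 26668) = sqrt(396772) = 2*sqrt(99193)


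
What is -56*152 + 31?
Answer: -8481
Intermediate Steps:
-56*152 + 31 = -8512 + 31 = -8481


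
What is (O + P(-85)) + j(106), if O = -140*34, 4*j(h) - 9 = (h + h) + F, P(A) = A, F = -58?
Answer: -19217/4 ≈ -4804.3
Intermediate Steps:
j(h) = -49/4 + h/2 (j(h) = 9/4 + ((h + h) - 58)/4 = 9/4 + (2*h - 58)/4 = 9/4 + (-58 + 2*h)/4 = 9/4 + (-29/2 + h/2) = -49/4 + h/2)
O = -4760
(O + P(-85)) + j(106) = (-4760 - 85) + (-49/4 + (1/2)*106) = -4845 + (-49/4 + 53) = -4845 + 163/4 = -19217/4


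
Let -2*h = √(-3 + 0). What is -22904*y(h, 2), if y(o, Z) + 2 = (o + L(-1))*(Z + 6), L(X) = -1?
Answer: 229040 + 91616*I*√3 ≈ 2.2904e+5 + 1.5868e+5*I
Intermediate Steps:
h = -I*√3/2 (h = -√(-3 + 0)/2 = -I*√3/2 ≈ -0.86602*I)
y(o, Z) = -2 + (-1 + o)*(6 + Z) (y(o, Z) = -2 + (o - 1)*(Z + 6) = -2 + (-1 + o)*(6 + Z))
-22904*y(h, 2) = -22904*(-8 - 1*2 + 6*(-I*√3/2) + 2*(-I*√3/2)) = -22904*(-8 - 2 - 3*I*√3 - I*√3) = -22904*(-10 - 4*I*√3) = 229040 + 91616*I*√3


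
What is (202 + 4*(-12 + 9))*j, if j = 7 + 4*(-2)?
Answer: -190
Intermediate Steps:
j = -1 (j = 7 - 8 = -1)
(202 + 4*(-12 + 9))*j = (202 + 4*(-12 + 9))*(-1) = (202 + 4*(-3))*(-1) = (202 - 12)*(-1) = 190*(-1) = -190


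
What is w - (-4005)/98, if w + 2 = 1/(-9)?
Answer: 34183/882 ≈ 38.756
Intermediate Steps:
w = -19/9 (w = -2 + 1/(-9) = -2 - ⅑ = -19/9 ≈ -2.1111)
w - (-4005)/98 = -19/9 - (-4005)/98 = -19/9 - 45*(-89/98) = -19/9 + 4005/98 = 34183/882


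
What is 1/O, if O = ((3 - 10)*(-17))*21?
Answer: 1/2499 ≈ 0.00040016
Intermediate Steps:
O = 2499 (O = -7*(-17)*21 = 119*21 = 2499)
1/O = 1/2499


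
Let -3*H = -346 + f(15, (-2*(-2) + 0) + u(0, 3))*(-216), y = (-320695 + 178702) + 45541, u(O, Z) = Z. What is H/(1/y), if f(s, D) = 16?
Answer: -366710504/3 ≈ -1.2224e+8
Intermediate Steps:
y = -96452 (y = -141993 + 45541 = -96452)
H = 3802/3 (H = -(-346 + 16*(-216))/3 = -(-346 - 3456)/3 = -1/3*(-3802) = 3802/3 ≈ 1267.3)
H/(1/y) = 3802/(3*(1/(-96452))) = 3802/(3*(-1/96452)) = (3802/3)*(-96452) = -366710504/3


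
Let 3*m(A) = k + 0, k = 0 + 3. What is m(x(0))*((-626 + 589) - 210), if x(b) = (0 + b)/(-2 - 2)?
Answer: -247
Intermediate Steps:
k = 3
x(b) = -b/4 (x(b) = b/(-4) = b*(-¼) = -b/4)
m(A) = 1 (m(A) = (3 + 0)/3 = (⅓)*3 = 1)
m(x(0))*((-626 + 589) - 210) = 1*((-626 + 589) - 210) = 1*(-37 - 210) = 1*(-247) = -247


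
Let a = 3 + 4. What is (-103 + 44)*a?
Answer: -413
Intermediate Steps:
a = 7
(-103 + 44)*a = (-103 + 44)*7 = -59*7 = -413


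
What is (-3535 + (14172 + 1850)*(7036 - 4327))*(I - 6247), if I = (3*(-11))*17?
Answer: -295467628904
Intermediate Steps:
I = -561 (I = -33*17 = -561)
(-3535 + (14172 + 1850)*(7036 - 4327))*(I - 6247) = (-3535 + (14172 + 1850)*(7036 - 4327))*(-561 - 6247) = (-3535 + 16022*2709)*(-6808) = (-3535 + 43403598)*(-6808) = 43400063*(-6808) = -295467628904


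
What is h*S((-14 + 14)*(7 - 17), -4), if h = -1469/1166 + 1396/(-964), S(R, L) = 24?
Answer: -9131556/140503 ≈ -64.992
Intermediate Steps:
h = -760963/281006 (h = -1469*1/1166 + 1396*(-1/964) = -1469/1166 - 349/241 = -760963/281006 ≈ -2.7080)
h*S((-14 + 14)*(7 - 17), -4) = -760963/281006*24 = -9131556/140503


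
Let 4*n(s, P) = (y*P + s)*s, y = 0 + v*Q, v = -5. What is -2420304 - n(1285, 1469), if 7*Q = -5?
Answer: -31629678/7 ≈ -4.5185e+6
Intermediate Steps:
Q = -5/7 (Q = (1/7)*(-5) = -5/7 ≈ -0.71429)
y = 25/7 (y = 0 - 5*(-5/7) = 0 + 25/7 = 25/7 ≈ 3.5714)
n(s, P) = s*(s + 25*P/7)/4 (n(s, P) = ((25*P/7 + s)*s)/4 = ((s + 25*P/7)*s)/4 = (s*(s + 25*P/7))/4 = s*(s + 25*P/7)/4)
-2420304 - n(1285, 1469) = -2420304 - 1285*(7*1285 + 25*1469)/28 = -2420304 - 1285*(8995 + 36725)/28 = -2420304 - 1285*45720/28 = -2420304 - 1*14687550/7 = -2420304 - 14687550/7 = -31629678/7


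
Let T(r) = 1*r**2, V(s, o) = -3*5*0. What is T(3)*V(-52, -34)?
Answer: 0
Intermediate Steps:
V(s, o) = 0 (V(s, o) = -15*0 = 0)
T(r) = r**2
T(3)*V(-52, -34) = 3**2*0 = 9*0 = 0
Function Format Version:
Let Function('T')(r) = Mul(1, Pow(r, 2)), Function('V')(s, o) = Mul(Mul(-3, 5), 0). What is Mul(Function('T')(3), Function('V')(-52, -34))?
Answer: 0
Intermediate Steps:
Function('V')(s, o) = 0 (Function('V')(s, o) = Mul(-15, 0) = 0)
Function('T')(r) = Pow(r, 2)
Mul(Function('T')(3), Function('V')(-52, -34)) = Mul(Pow(3, 2), 0) = Mul(9, 0) = 0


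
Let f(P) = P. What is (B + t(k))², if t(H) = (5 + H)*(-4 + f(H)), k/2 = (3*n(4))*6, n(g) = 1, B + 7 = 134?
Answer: 2070721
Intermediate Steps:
B = 127 (B = -7 + 134 = 127)
k = 36 (k = 2*((3*1)*6) = 2*(3*6) = 2*18 = 36)
t(H) = (-4 + H)*(5 + H) (t(H) = (5 + H)*(-4 + H) = (-4 + H)*(5 + H))
(B + t(k))² = (127 + (-20 + 36 + 36²))² = (127 + (-20 + 36 + 1296))² = (127 + 1312)² = 1439² = 2070721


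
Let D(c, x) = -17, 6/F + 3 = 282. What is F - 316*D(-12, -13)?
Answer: 499598/93 ≈ 5372.0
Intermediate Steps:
F = 2/93 (F = 6/(-3 + 282) = 6/279 = 6*(1/279) = 2/93 ≈ 0.021505)
F - 316*D(-12, -13) = 2/93 - 316*(-17) = 2/93 + 5372 = 499598/93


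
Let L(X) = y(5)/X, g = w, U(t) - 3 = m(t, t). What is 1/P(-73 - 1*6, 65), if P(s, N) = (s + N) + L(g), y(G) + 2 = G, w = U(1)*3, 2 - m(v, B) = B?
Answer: -4/55 ≈ -0.072727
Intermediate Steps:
m(v, B) = 2 - B
U(t) = 5 - t (U(t) = 3 + (2 - t) = 5 - t)
w = 12 (w = (5 - 1*1)*3 = (5 - 1)*3 = 4*3 = 12)
g = 12
y(G) = -2 + G
L(X) = 3/X (L(X) = (-2 + 5)/X = 3/X)
P(s, N) = ¼ + N + s (P(s, N) = (s + N) + 3/12 = (N + s) + 3*(1/12) = (N + s) + ¼ = ¼ + N + s)
1/P(-73 - 1*6, 65) = 1/(¼ + 65 + (-73 - 1*6)) = 1/(¼ + 65 + (-73 - 6)) = 1/(¼ + 65 - 79) = 1/(-55/4) = -4/55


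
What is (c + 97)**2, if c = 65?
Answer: 26244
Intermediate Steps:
(c + 97)**2 = (65 + 97)**2 = 162**2 = 26244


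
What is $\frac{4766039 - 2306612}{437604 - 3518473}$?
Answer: $- \frac{2459427}{3080869} \approx -0.79829$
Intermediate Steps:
$\frac{4766039 - 2306612}{437604 - 3518473} = \frac{4766039 - 2306612}{-3080869} = 2459427 \left(- \frac{1}{3080869}\right) = - \frac{2459427}{3080869}$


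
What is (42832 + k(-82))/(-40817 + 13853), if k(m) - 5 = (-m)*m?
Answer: -5159/3852 ≈ -1.3393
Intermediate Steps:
k(m) = 5 - m² (k(m) = 5 + (-m)*m = 5 - m²)
(42832 + k(-82))/(-40817 + 13853) = (42832 + (5 - 1*(-82)²))/(-40817 + 13853) = (42832 + (5 - 1*6724))/(-26964) = (42832 + (5 - 6724))*(-1/26964) = (42832 - 6719)*(-1/26964) = 36113*(-1/26964) = -5159/3852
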